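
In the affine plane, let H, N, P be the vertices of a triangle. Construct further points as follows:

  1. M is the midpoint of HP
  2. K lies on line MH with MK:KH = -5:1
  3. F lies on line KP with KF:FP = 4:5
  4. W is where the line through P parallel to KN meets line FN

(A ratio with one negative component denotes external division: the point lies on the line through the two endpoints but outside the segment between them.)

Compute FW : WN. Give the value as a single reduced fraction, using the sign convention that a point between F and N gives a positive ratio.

Assign H = (0, 0), N = (1, 0), P = (0, 1) — the answer is frame-independent, so this choice is without loss of generality.
1. M is the midpoint of HP ⇒ M = (0, 1/2)
2. K lies on line MH with MK:KH = -5:1 ⇒ K = (0, -1/8)
3. F lies on line KP with KF:FP = 4:5 ⇒ F = (0, 3/8)
4. W is where the line through P parallel to KN meets line FN ⇒ W = (-5/4, 27/32)
W = F + t·(N−F) with t = -5/4, so FW:WN = t:(1−t) = -5/4:9/4

FW:WN = -5/9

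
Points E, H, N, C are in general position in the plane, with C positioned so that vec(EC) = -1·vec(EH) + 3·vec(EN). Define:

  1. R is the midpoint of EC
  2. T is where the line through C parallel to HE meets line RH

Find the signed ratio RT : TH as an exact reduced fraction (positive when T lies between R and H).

RT:TH = -1/2

Set E = (0, 0), H = (1, 0), N = (0, 1), C = (-1, 3); any affine frame gives the same invariant.
1. R is the midpoint of EC ⇒ R = (-1/2, 3/2)
2. T is where the line through C parallel to HE meets line RH ⇒ T = (-2, 3)
T = R + t·(H−R) with t = -1, so RT:TH = t:(1−t) = -1:2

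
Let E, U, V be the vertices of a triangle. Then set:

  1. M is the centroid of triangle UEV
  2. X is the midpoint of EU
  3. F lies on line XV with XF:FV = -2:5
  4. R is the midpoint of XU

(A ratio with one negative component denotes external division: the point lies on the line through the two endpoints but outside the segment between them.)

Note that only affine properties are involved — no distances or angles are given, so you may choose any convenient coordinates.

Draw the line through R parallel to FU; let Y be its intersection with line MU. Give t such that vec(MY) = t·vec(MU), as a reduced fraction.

Work in coordinates with E = (0, 0), U = (1, 0), V = (0, 1).
1. M is the centroid of triangle UEV ⇒ M = (1/3, 1/3)
2. X is the midpoint of EU ⇒ X = (1/2, 0)
3. F lies on line XV with XF:FV = -2:5 ⇒ F = (5/6, -2/3)
4. R is the midpoint of XU ⇒ R = (3/4, 0)
through R parallel to FU: direction (1/6, 2/3); meets MU at Y = (7/9, 1/9)
Y = M + t·(U−M) with t = 2/3

t = 2/3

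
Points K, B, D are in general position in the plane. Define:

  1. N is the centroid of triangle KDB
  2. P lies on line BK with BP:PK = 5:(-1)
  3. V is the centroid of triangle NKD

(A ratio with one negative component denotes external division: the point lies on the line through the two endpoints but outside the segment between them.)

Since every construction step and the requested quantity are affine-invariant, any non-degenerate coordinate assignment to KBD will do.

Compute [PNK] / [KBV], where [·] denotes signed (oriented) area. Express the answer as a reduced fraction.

Set K = (0, 0), B = (1, 0), D = (0, 1); any affine frame gives the same invariant.
1. N is the centroid of triangle KDB ⇒ N = (1/3, 1/3)
2. P lies on line BK with BP:PK = 5:(-1) ⇒ P = (-1/4, 0)
3. V is the centroid of triangle NKD ⇒ V = (1/9, 4/9)
2·[PNK] = -1/12, 2·[KBV] = 4/9
[PNK]:[KBV] = -1/12:4/9 = -3/16

[PNK]:[KBV] = -3/16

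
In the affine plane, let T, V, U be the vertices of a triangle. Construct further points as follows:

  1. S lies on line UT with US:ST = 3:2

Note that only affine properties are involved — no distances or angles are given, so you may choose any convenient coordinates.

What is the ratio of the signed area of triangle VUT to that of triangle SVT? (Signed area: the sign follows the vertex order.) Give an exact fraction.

[VUT]:[SVT] = -5/2

Assign T = (0, 0), V = (1, 0), U = (0, 1) — the answer is frame-independent, so this choice is without loss of generality.
1. S lies on line UT with US:ST = 3:2 ⇒ S = (0, 2/5)
2·[VUT] = 1, 2·[SVT] = -2/5
[VUT]:[SVT] = 1:-2/5 = -5/2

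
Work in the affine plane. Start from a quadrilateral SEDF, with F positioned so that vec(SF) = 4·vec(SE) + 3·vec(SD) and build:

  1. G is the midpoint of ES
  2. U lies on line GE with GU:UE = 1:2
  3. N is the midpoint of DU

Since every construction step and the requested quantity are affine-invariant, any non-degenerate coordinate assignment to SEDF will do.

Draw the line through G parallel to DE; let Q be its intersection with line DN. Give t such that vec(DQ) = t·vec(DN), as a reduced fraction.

t = 3

Set S = (0, 0), E = (1, 0), D = (0, 1), F = (4, 3); any affine frame gives the same invariant.
1. G is the midpoint of ES ⇒ G = (1/2, 0)
2. U lies on line GE with GU:UE = 1:2 ⇒ U = (2/3, 0)
3. N is the midpoint of DU ⇒ N = (1/3, 1/2)
through G parallel to DE: direction (1, -1); meets DN at Q = (1, -1/2)
Q = D + t·(N−D) with t = 3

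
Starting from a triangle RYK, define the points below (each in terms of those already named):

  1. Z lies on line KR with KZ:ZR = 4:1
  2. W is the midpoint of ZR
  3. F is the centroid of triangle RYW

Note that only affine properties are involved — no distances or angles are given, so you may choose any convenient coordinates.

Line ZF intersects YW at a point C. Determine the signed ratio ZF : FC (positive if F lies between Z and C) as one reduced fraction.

Set R = (0, 0), Y = (1, 0), K = (0, 1); any affine frame gives the same invariant.
1. Z lies on line KR with KZ:ZR = 4:1 ⇒ Z = (0, 1/5)
2. W is the midpoint of ZR ⇒ W = (0, 1/10)
3. F is the centroid of triangle RYW ⇒ F = (1/3, 1/30)
line ZF meets YW at C = (1/4, 3/40)
F = Z + t·(C−Z) with t = 4/3, so ZF:FC = 4/3:-1/3

ZF:FC = -4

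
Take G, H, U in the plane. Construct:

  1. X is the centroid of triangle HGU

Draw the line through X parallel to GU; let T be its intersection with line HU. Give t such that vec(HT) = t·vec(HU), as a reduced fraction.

t = 2/3

Work in coordinates with G = (0, 0), H = (1, 0), U = (0, 1).
1. X is the centroid of triangle HGU ⇒ X = (1/3, 1/3)
through X parallel to GU: direction (0, 1); meets HU at T = (1/3, 2/3)
T = H + t·(U−H) with t = 2/3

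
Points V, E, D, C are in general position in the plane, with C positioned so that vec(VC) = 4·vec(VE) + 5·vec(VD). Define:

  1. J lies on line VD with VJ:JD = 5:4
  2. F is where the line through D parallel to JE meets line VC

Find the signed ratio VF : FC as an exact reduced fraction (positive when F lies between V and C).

VF:FC = 9/56

Work in coordinates with V = (0, 0), E = (1, 0), D = (0, 1), C = (4, 5).
1. J lies on line VD with VJ:JD = 5:4 ⇒ J = (0, 5/9)
2. F is where the line through D parallel to JE meets line VC ⇒ F = (36/65, 9/13)
F = V + t·(C−V) with t = 9/65, so VF:FC = t:(1−t) = 9/65:56/65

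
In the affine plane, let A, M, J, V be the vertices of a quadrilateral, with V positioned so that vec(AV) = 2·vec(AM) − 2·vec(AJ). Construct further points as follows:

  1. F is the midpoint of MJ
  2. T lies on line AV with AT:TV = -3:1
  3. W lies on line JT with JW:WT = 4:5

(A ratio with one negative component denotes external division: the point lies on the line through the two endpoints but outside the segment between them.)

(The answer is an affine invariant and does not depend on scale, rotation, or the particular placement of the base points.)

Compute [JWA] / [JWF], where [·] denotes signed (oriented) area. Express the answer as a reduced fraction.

[JWA]:[JWF] = -6

Choose coordinates A = (0, 0), M = (1, 0), J = (0, 1), V = (2, -2).
1. F is the midpoint of MJ ⇒ F = (1/2, 1/2)
2. T lies on line AV with AT:TV = -3:1 ⇒ T = (3, -3)
3. W lies on line JT with JW:WT = 4:5 ⇒ W = (4/3, -7/9)
2·[JWA] = -4/3, 2·[JWF] = 2/9
[JWA]:[JWF] = -4/3:2/9 = -6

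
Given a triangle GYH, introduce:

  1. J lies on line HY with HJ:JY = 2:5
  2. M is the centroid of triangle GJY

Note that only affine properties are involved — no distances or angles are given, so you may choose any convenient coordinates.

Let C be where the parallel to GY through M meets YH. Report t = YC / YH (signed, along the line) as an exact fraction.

t = 5/21

Set G = (0, 0), Y = (1, 0), H = (0, 1); any affine frame gives the same invariant.
1. J lies on line HY with HJ:JY = 2:5 ⇒ J = (2/7, 5/7)
2. M is the centroid of triangle GJY ⇒ M = (3/7, 5/21)
through M parallel to GY: direction (1, 0); meets YH at C = (16/21, 5/21)
C = Y + t·(H−Y) with t = 5/21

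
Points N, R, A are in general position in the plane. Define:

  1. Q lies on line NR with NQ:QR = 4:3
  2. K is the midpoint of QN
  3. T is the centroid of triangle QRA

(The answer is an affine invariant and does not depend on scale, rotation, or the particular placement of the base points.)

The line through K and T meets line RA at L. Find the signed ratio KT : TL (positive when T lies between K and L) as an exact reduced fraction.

KT:TL = 4

Work in coordinates with N = (0, 0), R = (1, 0), A = (0, 1).
1. Q lies on line NR with NQ:QR = 4:3 ⇒ Q = (4/7, 0)
2. K is the midpoint of QN ⇒ K = (2/7, 0)
3. T is the centroid of triangle QRA ⇒ T = (11/21, 1/3)
line KT meets RA at L = (7/12, 5/12)
T = K + t·(L−K) with t = 4/5, so KT:TL = 4/5:1/5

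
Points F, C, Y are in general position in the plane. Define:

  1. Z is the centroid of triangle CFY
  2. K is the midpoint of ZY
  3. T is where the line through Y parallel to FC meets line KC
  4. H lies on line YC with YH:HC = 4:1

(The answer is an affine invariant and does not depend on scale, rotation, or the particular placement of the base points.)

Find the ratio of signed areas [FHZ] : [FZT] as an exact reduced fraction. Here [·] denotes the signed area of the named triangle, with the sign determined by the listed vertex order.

[FHZ]:[FZT] = 12/25

Set F = (0, 0), C = (1, 0), Y = (0, 1); any affine frame gives the same invariant.
1. Z is the centroid of triangle CFY ⇒ Z = (1/3, 1/3)
2. K is the midpoint of ZY ⇒ K = (1/6, 2/3)
3. T is where the line through Y parallel to FC meets line KC ⇒ T = (-1/4, 1)
4. H lies on line YC with YH:HC = 4:1 ⇒ H = (4/5, 1/5)
2·[FHZ] = 1/5, 2·[FZT] = 5/12
[FHZ]:[FZT] = 1/5:5/12 = 12/25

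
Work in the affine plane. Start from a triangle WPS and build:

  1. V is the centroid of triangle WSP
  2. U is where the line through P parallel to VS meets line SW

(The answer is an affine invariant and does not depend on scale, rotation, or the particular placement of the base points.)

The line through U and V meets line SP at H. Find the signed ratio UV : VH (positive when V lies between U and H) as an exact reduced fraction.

Assign W = (0, 0), P = (1, 0), S = (0, 1) — the answer is frame-independent, so this choice is without loss of generality.
1. V is the centroid of triangle WSP ⇒ V = (1/3, 1/3)
2. U is where the line through P parallel to VS meets line SW ⇒ U = (0, 2)
line UV meets SP at H = (1/4, 3/4)
V = U + t·(H−U) with t = 4/3, so UV:VH = 4/3:-1/3

UV:VH = -4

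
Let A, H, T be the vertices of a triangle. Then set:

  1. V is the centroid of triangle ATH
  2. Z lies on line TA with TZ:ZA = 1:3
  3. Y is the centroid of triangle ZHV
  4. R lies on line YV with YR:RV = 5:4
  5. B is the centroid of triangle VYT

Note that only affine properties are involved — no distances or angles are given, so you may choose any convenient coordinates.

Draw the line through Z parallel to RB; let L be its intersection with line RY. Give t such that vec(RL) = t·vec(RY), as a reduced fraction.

t = -11/5

Choose coordinates A = (0, 0), H = (1, 0), T = (0, 1).
1. V is the centroid of triangle ATH ⇒ V = (1/3, 1/3)
2. Z lies on line TA with TZ:ZA = 1:3 ⇒ Z = (0, 3/4)
3. Y is the centroid of triangle ZHV ⇒ Y = (4/9, 13/36)
4. R lies on line YV with YR:RV = 5:4 ⇒ R = (31/81, 28/81)
5. B is the centroid of triangle VYT ⇒ B = (7/27, 61/108)
through Z parallel to RB: direction (-10/81, 71/324); meets RY at L = (20/81, 101/324)
L = R + t·(Y−R) with t = -11/5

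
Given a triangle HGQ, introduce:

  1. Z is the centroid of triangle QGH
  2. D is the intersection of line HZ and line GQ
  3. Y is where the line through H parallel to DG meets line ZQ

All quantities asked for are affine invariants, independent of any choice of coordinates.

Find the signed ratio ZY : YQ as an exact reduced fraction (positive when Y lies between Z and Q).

Choose coordinates H = (0, 0), G = (1, 0), Q = (0, 1).
1. Z is the centroid of triangle QGH ⇒ Z = (1/3, 1/3)
2. D is the intersection of line HZ and line GQ ⇒ D = (1/2, 1/2)
3. Y is where the line through H parallel to DG meets line ZQ ⇒ Y = (1, -1)
Y = Z + t·(Q−Z) with t = -2, so ZY:YQ = t:(1−t) = -2:3

ZY:YQ = -2/3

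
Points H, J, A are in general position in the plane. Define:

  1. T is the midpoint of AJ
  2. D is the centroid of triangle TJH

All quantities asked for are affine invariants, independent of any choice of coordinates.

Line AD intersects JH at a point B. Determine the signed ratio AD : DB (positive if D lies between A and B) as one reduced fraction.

AD:DB = 5

Set H = (0, 0), J = (1, 0), A = (0, 1); any affine frame gives the same invariant.
1. T is the midpoint of AJ ⇒ T = (1/2, 1/2)
2. D is the centroid of triangle TJH ⇒ D = (1/2, 1/6)
line AD meets JH at B = (3/5, 0)
D = A + t·(B−A) with t = 5/6, so AD:DB = 5/6:1/6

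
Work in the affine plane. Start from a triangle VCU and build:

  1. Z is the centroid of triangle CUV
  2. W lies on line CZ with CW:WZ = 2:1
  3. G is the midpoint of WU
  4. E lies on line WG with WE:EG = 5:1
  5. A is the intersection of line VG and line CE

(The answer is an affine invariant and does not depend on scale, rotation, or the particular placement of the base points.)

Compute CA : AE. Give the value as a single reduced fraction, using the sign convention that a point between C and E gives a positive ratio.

Work in coordinates with V = (0, 0), C = (1, 0), U = (0, 1).
1. Z is the centroid of triangle CUV ⇒ Z = (1/3, 1/3)
2. W lies on line CZ with CW:WZ = 2:1 ⇒ W = (5/9, 2/9)
3. G is the midpoint of WU ⇒ G = (5/18, 11/18)
4. E lies on line WG with WE:EG = 5:1 ⇒ E = (35/108, 59/108)
5. A is the intersection of line VG and line CE ⇒ A = (295/1098, 649/1098)
A = C + t·(E−C) with t = 66/61, so CA:AE = t:(1−t) = 66/61:-5/61

CA:AE = -66/5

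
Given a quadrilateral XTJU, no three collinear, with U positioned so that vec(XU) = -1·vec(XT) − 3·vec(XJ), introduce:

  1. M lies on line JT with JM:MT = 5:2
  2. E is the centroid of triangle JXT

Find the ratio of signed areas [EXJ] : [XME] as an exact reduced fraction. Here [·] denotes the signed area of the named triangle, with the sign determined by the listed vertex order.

[EXJ]:[XME] = -7/3

Assign X = (0, 0), T = (1, 0), J = (0, 1), U = (-1, -3) — the answer is frame-independent, so this choice is without loss of generality.
1. M lies on line JT with JM:MT = 5:2 ⇒ M = (5/7, 2/7)
2. E is the centroid of triangle JXT ⇒ E = (1/3, 1/3)
2·[EXJ] = -1/3, 2·[XME] = 1/7
[EXJ]:[XME] = -1/3:1/7 = -7/3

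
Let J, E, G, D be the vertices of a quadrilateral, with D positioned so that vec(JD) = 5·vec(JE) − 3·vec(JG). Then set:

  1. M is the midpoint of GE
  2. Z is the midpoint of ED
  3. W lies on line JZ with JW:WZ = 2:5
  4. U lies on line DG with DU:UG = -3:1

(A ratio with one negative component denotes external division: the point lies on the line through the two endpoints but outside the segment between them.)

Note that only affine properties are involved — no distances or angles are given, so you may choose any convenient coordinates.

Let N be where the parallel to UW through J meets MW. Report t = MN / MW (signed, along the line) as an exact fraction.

Choose coordinates J = (0, 0), E = (1, 0), G = (0, 1), D = (5, -3).
1. M is the midpoint of GE ⇒ M = (1/2, 1/2)
2. Z is the midpoint of ED ⇒ Z = (3, -3/2)
3. W lies on line JZ with JW:WZ = 2:5 ⇒ W = (6/7, -3/7)
4. U lies on line DG with DU:UG = -3:1 ⇒ U = (-5/2, 3)
through J parallel to UW: direction (47/14, -24/7); meets MW at N = (423/371, -432/371)
N = M + t·(W−M) with t = 95/53

t = 95/53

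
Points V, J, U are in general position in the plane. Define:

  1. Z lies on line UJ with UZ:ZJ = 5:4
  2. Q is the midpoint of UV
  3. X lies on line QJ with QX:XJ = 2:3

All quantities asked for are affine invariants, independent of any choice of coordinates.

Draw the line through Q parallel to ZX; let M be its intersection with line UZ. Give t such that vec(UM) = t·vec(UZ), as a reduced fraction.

Choose coordinates V = (0, 0), J = (1, 0), U = (0, 1).
1. Z lies on line UJ with UZ:ZJ = 5:4 ⇒ Z = (5/9, 4/9)
2. Q is the midpoint of UV ⇒ Q = (0, 1/2)
3. X lies on line QJ with QX:XJ = 2:3 ⇒ X = (2/5, 3/10)
through Q parallel to ZX: direction (-7/45, -13/90); meets UZ at M = (7/27, 20/27)
M = U + t·(Z−U) with t = 7/15

t = 7/15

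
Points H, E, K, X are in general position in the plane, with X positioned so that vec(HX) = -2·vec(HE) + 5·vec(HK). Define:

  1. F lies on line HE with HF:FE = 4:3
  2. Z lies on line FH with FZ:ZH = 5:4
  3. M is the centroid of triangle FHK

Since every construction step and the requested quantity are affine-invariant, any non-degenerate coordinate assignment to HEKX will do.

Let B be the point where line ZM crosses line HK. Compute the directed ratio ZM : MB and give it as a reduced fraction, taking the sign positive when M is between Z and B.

ZM:MB = 1/3

Work in coordinates with H = (0, 0), E = (1, 0), K = (0, 1), X = (-2, 5).
1. F lies on line HE with HF:FE = 4:3 ⇒ F = (4/7, 0)
2. Z lies on line FH with FZ:ZH = 5:4 ⇒ Z = (16/63, 0)
3. M is the centroid of triangle FHK ⇒ M = (4/21, 1/3)
line ZM meets HK at B = (0, 4/3)
M = Z + t·(B−Z) with t = 1/4, so ZM:MB = 1/4:3/4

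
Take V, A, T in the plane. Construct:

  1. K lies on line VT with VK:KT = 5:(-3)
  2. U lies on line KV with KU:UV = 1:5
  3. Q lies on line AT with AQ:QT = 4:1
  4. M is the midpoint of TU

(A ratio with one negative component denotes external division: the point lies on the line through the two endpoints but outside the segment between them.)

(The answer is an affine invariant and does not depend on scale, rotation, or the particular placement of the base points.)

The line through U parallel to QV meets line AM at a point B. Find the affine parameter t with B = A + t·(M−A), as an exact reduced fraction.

t = 146/133

Choose coordinates V = (0, 0), A = (1, 0), T = (0, 1).
1. K lies on line VT with VK:KT = 5:(-3) ⇒ K = (0, 5/2)
2. U lies on line KV with KU:UV = 1:5 ⇒ U = (0, 25/12)
3. Q lies on line AT with AQ:QT = 4:1 ⇒ Q = (1/5, 4/5)
4. M is the midpoint of TU ⇒ M = (0, 37/24)
through U parallel to QV: direction (-1/5, -4/5); meets AM at B = (-13/133, 2701/1596)
B = A + t·(M−A) with t = 146/133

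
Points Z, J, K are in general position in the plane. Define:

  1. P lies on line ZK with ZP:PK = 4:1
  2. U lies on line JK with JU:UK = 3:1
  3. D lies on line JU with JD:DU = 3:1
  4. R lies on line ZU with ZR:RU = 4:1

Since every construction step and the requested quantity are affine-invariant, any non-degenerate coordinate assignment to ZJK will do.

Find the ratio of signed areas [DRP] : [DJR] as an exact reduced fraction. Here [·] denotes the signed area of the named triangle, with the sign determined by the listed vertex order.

Assign Z = (0, 0), J = (1, 0), K = (0, 1) — the answer is frame-independent, so this choice is without loss of generality.
1. P lies on line ZK with ZP:PK = 4:1 ⇒ P = (0, 4/5)
2. U lies on line JK with JU:UK = 3:1 ⇒ U = (1/4, 3/4)
3. D lies on line JU with JD:DU = 3:1 ⇒ D = (7/16, 9/16)
4. R lies on line ZU with ZR:RU = 4:1 ⇒ R = (1/5, 3/5)
2·[DRP] = -1/25, 2·[DJR] = -9/80
[DRP]:[DJR] = -1/25:-9/80 = 16/45

[DRP]:[DJR] = 16/45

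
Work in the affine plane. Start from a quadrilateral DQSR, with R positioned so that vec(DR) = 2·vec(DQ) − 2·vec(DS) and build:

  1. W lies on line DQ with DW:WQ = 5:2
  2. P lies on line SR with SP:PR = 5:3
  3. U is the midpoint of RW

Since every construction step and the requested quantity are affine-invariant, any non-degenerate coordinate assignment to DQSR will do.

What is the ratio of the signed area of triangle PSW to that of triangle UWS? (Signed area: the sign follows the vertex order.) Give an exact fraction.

Set D = (0, 0), Q = (1, 0), S = (0, 1), R = (2, -2); any affine frame gives the same invariant.
1. W lies on line DQ with DW:WQ = 5:2 ⇒ W = (5/7, 0)
2. P lies on line SR with SP:PR = 5:3 ⇒ P = (5/4, -7/8)
3. U is the midpoint of RW ⇒ U = (19/14, -1)
2·[PSW] = -5/56, 2·[UWS] = 1/14
[PSW]:[UWS] = -5/56:1/14 = -5/4

[PSW]:[UWS] = -5/4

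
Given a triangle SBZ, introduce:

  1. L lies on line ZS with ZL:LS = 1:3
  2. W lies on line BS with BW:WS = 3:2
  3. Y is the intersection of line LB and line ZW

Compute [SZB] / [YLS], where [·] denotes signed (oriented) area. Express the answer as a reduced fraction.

[SZB]:[YLS] = -28/3

Set S = (0, 0), B = (1, 0), Z = (0, 1); any affine frame gives the same invariant.
1. L lies on line ZS with ZL:LS = 1:3 ⇒ L = (0, 3/4)
2. W lies on line BS with BW:WS = 3:2 ⇒ W = (2/5, 0)
3. Y is the intersection of line LB and line ZW ⇒ Y = (1/7, 9/14)
2·[SZB] = -1, 2·[YLS] = 3/28
[SZB]:[YLS] = -1:3/28 = -28/3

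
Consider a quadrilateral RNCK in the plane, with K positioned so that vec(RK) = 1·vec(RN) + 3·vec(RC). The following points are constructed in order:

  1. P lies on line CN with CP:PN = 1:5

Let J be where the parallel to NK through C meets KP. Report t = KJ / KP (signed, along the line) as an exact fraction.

Choose coordinates R = (0, 0), N = (1, 0), C = (0, 1), K = (1, 3).
1. P lies on line CN with CP:PN = 1:5 ⇒ P = (1/6, 5/6)
through C parallel to NK: direction (0, 3); meets KP at J = (0, 2/5)
J = K + t·(P−K) with t = 6/5

t = 6/5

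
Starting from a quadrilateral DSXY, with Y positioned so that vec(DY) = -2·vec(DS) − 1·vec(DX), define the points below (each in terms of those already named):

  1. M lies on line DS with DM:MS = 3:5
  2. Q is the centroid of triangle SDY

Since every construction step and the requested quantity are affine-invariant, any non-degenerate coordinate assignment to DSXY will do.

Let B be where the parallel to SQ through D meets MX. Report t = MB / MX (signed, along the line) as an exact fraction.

Set D = (0, 0), S = (1, 0), X = (0, 1), Y = (-2, -1); any affine frame gives the same invariant.
1. M lies on line DS with DM:MS = 3:5 ⇒ M = (3/8, 0)
2. Q is the centroid of triangle SDY ⇒ Q = (-1/3, -1/3)
through D parallel to SQ: direction (-4/3, -1/3); meets MX at B = (12/35, 3/35)
B = M + t·(X−M) with t = 3/35

t = 3/35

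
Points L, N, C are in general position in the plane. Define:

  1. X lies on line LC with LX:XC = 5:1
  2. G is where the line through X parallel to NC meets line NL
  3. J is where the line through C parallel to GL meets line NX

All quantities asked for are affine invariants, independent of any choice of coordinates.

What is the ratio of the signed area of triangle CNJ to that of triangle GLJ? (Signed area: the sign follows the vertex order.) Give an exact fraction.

Assign L = (0, 0), N = (1, 0), C = (0, 1) — the answer is frame-independent, so this choice is without loss of generality.
1. X lies on line LC with LX:XC = 5:1 ⇒ X = (0, 5/6)
2. G is where the line through X parallel to NC meets line NL ⇒ G = (5/6, 0)
3. J is where the line through C parallel to GL meets line NX ⇒ J = (-1/5, 1)
2·[CNJ] = -1/5, 2·[GLJ] = -5/6
[CNJ]:[GLJ] = -1/5:-5/6 = 6/25

[CNJ]:[GLJ] = 6/25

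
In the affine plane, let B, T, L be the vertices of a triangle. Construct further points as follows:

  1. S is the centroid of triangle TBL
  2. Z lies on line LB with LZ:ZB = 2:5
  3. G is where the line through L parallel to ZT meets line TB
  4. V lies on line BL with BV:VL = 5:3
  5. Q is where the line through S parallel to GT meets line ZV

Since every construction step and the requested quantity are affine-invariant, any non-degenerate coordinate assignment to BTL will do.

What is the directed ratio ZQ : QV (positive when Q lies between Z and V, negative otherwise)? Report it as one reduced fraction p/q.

Set B = (0, 0), T = (1, 0), L = (0, 1); any affine frame gives the same invariant.
1. S is the centroid of triangle TBL ⇒ S = (1/3, 1/3)
2. Z lies on line LB with LZ:ZB = 2:5 ⇒ Z = (0, 5/7)
3. G is where the line through L parallel to ZT meets line TB ⇒ G = (7/5, 0)
4. V lies on line BL with BV:VL = 5:3 ⇒ V = (0, 5/8)
5. Q is where the line through S parallel to GT meets line ZV ⇒ Q = (0, 1/3)
Q = Z + t·(V−Z) with t = 64/15, so ZQ:QV = t:(1−t) = 64/15:-49/15

ZQ:QV = -64/49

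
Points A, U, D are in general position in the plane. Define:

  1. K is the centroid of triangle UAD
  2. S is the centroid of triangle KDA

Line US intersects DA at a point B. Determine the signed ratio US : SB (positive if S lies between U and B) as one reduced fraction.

US:SB = 8

Assign A = (0, 0), U = (1, 0), D = (0, 1) — the answer is frame-independent, so this choice is without loss of generality.
1. K is the centroid of triangle UAD ⇒ K = (1/3, 1/3)
2. S is the centroid of triangle KDA ⇒ S = (1/9, 4/9)
line US meets DA at B = (0, 1/2)
S = U + t·(B−U) with t = 8/9, so US:SB = 8/9:1/9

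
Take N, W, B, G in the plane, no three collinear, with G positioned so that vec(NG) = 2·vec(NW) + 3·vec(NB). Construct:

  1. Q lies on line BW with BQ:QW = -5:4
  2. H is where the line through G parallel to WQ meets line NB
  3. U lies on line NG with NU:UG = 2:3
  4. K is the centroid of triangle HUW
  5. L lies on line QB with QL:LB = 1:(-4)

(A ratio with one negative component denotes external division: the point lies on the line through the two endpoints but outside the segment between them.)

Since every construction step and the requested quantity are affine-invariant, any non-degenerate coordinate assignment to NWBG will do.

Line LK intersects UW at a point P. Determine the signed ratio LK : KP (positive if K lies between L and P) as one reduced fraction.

LK:KP = -86

Assign N = (0, 0), W = (1, 0), B = (0, 1), G = (2, 3) — the answer is frame-independent, so this choice is without loss of generality.
1. Q lies on line BW with BQ:QW = -5:4 ⇒ Q = (5, -4)
2. H is where the line through G parallel to WQ meets line NB ⇒ H = (0, 5)
3. U lies on line NG with NU:UG = 2:3 ⇒ U = (4/5, 6/5)
4. K is the centroid of triangle HUW ⇒ K = (3/5, 31/15)
5. L lies on line QB with QL:LB = 1:(-4) ⇒ L = (20/3, -17/3)
line LK meets UW at P = (173/258, 85/43)
K = L + t·(P−L) with t = 86/85, so LK:KP = 86/85:-1/85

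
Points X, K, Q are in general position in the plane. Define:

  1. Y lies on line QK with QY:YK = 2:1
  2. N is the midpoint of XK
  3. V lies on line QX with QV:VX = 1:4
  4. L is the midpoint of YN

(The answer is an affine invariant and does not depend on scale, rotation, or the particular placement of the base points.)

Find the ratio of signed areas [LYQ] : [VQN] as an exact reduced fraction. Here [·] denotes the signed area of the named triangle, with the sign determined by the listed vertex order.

[LYQ]:[VQN] = -5/3

Choose coordinates X = (0, 0), K = (1, 0), Q = (0, 1).
1. Y lies on line QK with QY:YK = 2:1 ⇒ Y = (2/3, 1/3)
2. N is the midpoint of XK ⇒ N = (1/2, 0)
3. V lies on line QX with QV:VX = 1:4 ⇒ V = (0, 4/5)
4. L is the midpoint of YN ⇒ L = (7/12, 1/6)
2·[LYQ] = 1/6, 2·[VQN] = -1/10
[LYQ]:[VQN] = 1/6:-1/10 = -5/3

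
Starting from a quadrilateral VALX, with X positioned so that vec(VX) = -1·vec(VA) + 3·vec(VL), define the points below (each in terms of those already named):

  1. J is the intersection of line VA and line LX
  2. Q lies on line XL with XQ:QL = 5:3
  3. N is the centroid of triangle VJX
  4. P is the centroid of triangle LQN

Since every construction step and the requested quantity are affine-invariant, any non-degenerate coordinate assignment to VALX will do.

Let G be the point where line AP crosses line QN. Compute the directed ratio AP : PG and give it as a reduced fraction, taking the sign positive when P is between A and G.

AP:PG = 15

Choose coordinates V = (0, 0), A = (1, 0), L = (0, 1), X = (-1, 3).
1. J is the intersection of line VA and line LX ⇒ J = (1/2, 0)
2. Q lies on line XL with XQ:QL = 5:3 ⇒ Q = (-3/8, 7/4)
3. N is the centroid of triangle VJX ⇒ N = (-1/6, 1)
4. P is the centroid of triangle LQN ⇒ P = (-13/72, 5/4)
line AP meets QN at G = (-7/27, 4/3)
P = A + t·(G−A) with t = 15/16, so AP:PG = 15/16:1/16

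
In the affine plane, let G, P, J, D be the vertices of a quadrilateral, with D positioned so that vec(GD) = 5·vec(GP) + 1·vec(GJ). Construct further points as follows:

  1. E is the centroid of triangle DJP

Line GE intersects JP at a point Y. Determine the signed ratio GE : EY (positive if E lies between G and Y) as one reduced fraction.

GE:EY = -8/5

Assign G = (0, 0), P = (1, 0), J = (0, 1), D = (5, 1) — the answer is frame-independent, so this choice is without loss of generality.
1. E is the centroid of triangle DJP ⇒ E = (2, 2/3)
line GE meets JP at Y = (3/4, 1/4)
E = G + t·(Y−G) with t = 8/3, so GE:EY = 8/3:-5/3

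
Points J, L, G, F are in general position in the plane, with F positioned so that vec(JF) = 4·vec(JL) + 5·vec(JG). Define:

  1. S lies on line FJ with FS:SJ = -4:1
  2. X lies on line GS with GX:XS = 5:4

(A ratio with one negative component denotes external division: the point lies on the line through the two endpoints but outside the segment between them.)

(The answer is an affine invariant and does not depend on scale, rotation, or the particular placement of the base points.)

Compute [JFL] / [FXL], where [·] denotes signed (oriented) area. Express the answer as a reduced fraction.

[JFL]:[FXL] = -135/196

Work in coordinates with J = (0, 0), L = (1, 0), G = (0, 1), F = (4, 5).
1. S lies on line FJ with FS:SJ = -4:1 ⇒ S = (-4/3, -5/3)
2. X lies on line GS with GX:XS = 5:4 ⇒ X = (-20/27, -13/27)
2·[JFL] = -5, 2·[FXL] = 196/27
[JFL]:[FXL] = -5:196/27 = -135/196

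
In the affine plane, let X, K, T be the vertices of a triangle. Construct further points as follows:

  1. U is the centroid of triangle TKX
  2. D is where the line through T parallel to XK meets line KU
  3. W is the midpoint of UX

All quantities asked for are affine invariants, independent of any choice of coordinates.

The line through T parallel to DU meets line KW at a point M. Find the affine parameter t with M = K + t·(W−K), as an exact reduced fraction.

t = -2

Assign X = (0, 0), K = (1, 0), T = (0, 1) — the answer is frame-independent, so this choice is without loss of generality.
1. U is the centroid of triangle TKX ⇒ U = (1/3, 1/3)
2. D is where the line through T parallel to XK meets line KU ⇒ D = (-1, 1)
3. W is the midpoint of UX ⇒ W = (1/6, 1/6)
through T parallel to DU: direction (4/3, -2/3); meets KW at M = (8/3, -1/3)
M = K + t·(W−K) with t = -2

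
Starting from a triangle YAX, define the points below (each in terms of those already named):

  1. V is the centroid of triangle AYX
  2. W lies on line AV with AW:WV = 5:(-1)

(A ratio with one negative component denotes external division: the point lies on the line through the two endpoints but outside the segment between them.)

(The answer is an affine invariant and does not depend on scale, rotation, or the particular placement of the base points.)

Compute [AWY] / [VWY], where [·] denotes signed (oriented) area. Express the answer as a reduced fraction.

[AWY]:[VWY] = 5

Choose coordinates Y = (0, 0), A = (1, 0), X = (0, 1).
1. V is the centroid of triangle AYX ⇒ V = (1/3, 1/3)
2. W lies on line AV with AW:WV = 5:(-1) ⇒ W = (1/6, 5/12)
2·[AWY] = 5/12, 2·[VWY] = 1/12
[AWY]:[VWY] = 5/12:1/12 = 5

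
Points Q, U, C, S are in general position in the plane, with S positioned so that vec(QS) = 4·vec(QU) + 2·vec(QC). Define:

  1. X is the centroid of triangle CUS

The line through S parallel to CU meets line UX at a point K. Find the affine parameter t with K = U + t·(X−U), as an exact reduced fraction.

t = 3

Work in coordinates with Q = (0, 0), U = (1, 0), C = (0, 1), S = (4, 2).
1. X is the centroid of triangle CUS ⇒ X = (5/3, 1)
through S parallel to CU: direction (1, -1); meets UX at K = (3, 3)
K = U + t·(X−U) with t = 3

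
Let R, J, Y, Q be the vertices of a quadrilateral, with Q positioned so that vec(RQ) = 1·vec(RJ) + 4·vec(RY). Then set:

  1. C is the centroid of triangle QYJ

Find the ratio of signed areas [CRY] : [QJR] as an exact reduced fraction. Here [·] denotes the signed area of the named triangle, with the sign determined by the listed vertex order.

[CRY]:[QJR] = 1/6

Set R = (0, 0), J = (1, 0), Y = (0, 1), Q = (1, 4); any affine frame gives the same invariant.
1. C is the centroid of triangle QYJ ⇒ C = (2/3, 5/3)
2·[CRY] = -2/3, 2·[QJR] = -4
[CRY]:[QJR] = -2/3:-4 = 1/6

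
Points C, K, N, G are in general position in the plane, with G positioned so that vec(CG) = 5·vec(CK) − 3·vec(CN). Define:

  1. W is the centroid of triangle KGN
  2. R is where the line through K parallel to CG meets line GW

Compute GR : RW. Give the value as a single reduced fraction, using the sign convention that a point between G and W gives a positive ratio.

Assign C = (0, 0), K = (1, 0), N = (0, 1), G = (5, -3) — the answer is frame-independent, so this choice is without loss of generality.
1. W is the centroid of triangle KGN ⇒ W = (2, -2/3)
2. R is where the line through K parallel to CG meets line GW ⇒ R = (13/8, -3/8)
R = G + t·(W−G) with t = 9/8, so GR:RW = t:(1−t) = 9/8:-1/8

GR:RW = -9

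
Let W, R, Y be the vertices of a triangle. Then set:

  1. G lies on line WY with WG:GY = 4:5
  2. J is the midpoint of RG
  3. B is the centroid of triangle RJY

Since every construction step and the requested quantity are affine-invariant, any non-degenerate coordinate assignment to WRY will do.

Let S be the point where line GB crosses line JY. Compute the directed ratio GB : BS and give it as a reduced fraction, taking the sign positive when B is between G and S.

GB:BS = -4

Work in coordinates with W = (0, 0), R = (1, 0), Y = (0, 1).
1. G lies on line WY with WG:GY = 4:5 ⇒ G = (0, 4/9)
2. J is the midpoint of RG ⇒ J = (1/2, 2/9)
3. B is the centroid of triangle RJY ⇒ B = (1/2, 11/27)
line GB meets JY at S = (3/8, 5/12)
B = G + t·(S−G) with t = 4/3, so GB:BS = 4/3:-1/3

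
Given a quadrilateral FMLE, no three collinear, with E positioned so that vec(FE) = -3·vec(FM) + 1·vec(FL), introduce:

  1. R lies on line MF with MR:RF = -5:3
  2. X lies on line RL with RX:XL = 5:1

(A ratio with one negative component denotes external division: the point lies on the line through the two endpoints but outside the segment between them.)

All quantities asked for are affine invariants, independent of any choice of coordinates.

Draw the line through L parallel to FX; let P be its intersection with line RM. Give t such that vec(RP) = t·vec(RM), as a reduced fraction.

t = 18/25

Assign F = (0, 0), M = (1, 0), L = (0, 1), E = (-3, 1) — the answer is frame-independent, so this choice is without loss of generality.
1. R lies on line MF with MR:RF = -5:3 ⇒ R = (-3/2, 0)
2. X lies on line RL with RX:XL = 5:1 ⇒ X = (-1/4, 5/6)
through L parallel to FX: direction (-1/4, 5/6); meets RM at P = (3/10, 0)
P = R + t·(M−R) with t = 18/25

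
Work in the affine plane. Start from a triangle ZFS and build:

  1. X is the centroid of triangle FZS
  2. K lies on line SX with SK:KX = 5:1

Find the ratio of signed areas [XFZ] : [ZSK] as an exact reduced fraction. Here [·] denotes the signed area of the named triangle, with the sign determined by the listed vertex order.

[XFZ]:[ZSK] = 6/5

Set Z = (0, 0), F = (1, 0), S = (0, 1); any affine frame gives the same invariant.
1. X is the centroid of triangle FZS ⇒ X = (1/3, 1/3)
2. K lies on line SX with SK:KX = 5:1 ⇒ K = (5/18, 4/9)
2·[XFZ] = -1/3, 2·[ZSK] = -5/18
[XFZ]:[ZSK] = -1/3:-5/18 = 6/5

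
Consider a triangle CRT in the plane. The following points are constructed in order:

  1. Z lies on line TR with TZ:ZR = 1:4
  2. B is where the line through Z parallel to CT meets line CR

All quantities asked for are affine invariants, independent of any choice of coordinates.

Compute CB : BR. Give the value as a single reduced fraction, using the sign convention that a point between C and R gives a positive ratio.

Set C = (0, 0), R = (1, 0), T = (0, 1); any affine frame gives the same invariant.
1. Z lies on line TR with TZ:ZR = 1:4 ⇒ Z = (1/5, 4/5)
2. B is where the line through Z parallel to CT meets line CR ⇒ B = (1/5, 0)
B = C + t·(R−C) with t = 1/5, so CB:BR = t:(1−t) = 1/5:4/5

CB:BR = 1/4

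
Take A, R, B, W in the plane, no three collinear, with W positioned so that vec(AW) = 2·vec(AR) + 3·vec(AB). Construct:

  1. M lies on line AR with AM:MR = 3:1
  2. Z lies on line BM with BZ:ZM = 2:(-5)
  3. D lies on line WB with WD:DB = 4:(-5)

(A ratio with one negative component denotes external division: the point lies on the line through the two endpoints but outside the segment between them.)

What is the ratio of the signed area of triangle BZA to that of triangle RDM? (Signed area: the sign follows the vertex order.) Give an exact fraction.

[BZA]:[RDM] = 2/11

Set A = (0, 0), R = (1, 0), B = (0, 1), W = (2, 3); any affine frame gives the same invariant.
1. M lies on line AR with AM:MR = 3:1 ⇒ M = (3/4, 0)
2. Z lies on line BM with BZ:ZM = 2:(-5) ⇒ Z = (-1/2, 5/3)
3. D lies on line WB with WD:DB = 4:(-5) ⇒ D = (10, 11)
2·[BZA] = 1/2, 2·[RDM] = 11/4
[BZA]:[RDM] = 1/2:11/4 = 2/11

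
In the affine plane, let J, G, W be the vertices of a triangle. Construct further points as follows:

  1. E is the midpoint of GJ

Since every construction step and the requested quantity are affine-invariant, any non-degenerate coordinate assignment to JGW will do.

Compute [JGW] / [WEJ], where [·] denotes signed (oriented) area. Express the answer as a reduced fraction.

Choose coordinates J = (0, 0), G = (1, 0), W = (0, 1).
1. E is the midpoint of GJ ⇒ E = (1/2, 0)
2·[JGW] = 1, 2·[WEJ] = -1/2
[JGW]:[WEJ] = 1:-1/2 = -2

[JGW]:[WEJ] = -2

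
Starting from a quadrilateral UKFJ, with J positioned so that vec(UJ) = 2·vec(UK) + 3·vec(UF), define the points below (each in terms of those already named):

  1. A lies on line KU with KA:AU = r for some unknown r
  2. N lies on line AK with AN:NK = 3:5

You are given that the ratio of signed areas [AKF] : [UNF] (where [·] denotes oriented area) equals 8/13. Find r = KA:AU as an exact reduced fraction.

r = 4/5

Work in coordinates with U = (0, 0), K = (1, 0), F = (0, 1), J = (2, 3).
1. With KA:AU = r, write λ = r/(r+1) so A = K + λ·(U−K); A is affine-linear in λ
2. N lies on line AK with AN:NK = 3:5 ⇒ N is an affine combination of earlier points and hence also affine-linear in λ
Every point depending on A is an affine combination of A and λ-independent points, so each such coordinate is linear in λ; the λ² term in each signed area is a multiple of (U−K)×(U−K) = 0, so 2·[AKF] and 2·[UNF] are each linear in λ. Evaluating at λ=0 and λ=1:
  2·[AKF] = λ,   2·[UNF] = -5/8·λ + 1
So [AKF]:[UNF] = (λ) / (-5/8·λ + 1). Setting this equal to 8/13:
  λ = 8/13·(-5/8·λ + 1)  ⇒  λ = 4/9
Then r = λ/(1−λ) = (4/9)/(5/9) = 4/5. Check: with r = 4/5, A = (5/9, 0) and [AKF]:[UNF] = 8/13 as required.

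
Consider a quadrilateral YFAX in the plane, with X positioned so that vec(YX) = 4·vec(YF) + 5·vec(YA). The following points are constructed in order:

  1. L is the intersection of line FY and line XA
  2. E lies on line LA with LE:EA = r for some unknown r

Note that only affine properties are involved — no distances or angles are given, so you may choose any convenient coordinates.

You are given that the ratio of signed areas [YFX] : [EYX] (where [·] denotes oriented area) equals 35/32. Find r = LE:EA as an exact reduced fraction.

r = 3/4

Choose coordinates Y = (0, 0), F = (1, 0), A = (0, 1), X = (4, 5).
1. L is the intersection of line FY and line XA ⇒ L = (-1, 0)
2. With LE:EA = r, write λ = r/(r+1) so E = L + λ·(A−L); E is affine-linear in λ
Every point depending on E is an affine combination of E and λ-independent points, so each such coordinate is linear in λ; the λ² term in each signed area is a multiple of (A−L)×(A−L) = 0, so 2·[YFX] and 2·[EYX] are each linear in λ. Evaluating at λ=0 and λ=1:
  2·[YFX] = 5,   2·[EYX] = −λ + 5
So [YFX]:[EYX] = (5) / (−λ + 5). Setting this equal to 35/32:
  5 = 35/32·(−λ + 5)  ⇒  λ = 3/7
Then r = λ/(1−λ) = (3/7)/(4/7) = 3/4. Check: with r = 3/4, E = (-4/7, 3/7) and [YFX]:[EYX] = 35/32 as required.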